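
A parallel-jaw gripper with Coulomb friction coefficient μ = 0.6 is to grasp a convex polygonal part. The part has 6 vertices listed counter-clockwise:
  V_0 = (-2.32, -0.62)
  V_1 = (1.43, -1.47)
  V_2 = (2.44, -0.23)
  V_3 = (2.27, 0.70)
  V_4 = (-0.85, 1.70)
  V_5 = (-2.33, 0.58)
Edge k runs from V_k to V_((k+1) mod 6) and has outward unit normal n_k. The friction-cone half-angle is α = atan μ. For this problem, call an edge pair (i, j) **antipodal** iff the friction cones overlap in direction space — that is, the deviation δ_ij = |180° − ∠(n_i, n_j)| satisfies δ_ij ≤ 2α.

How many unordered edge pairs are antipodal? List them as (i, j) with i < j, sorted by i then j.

count = 5; pairs: (0,3), (0,4), (1,4), (1,5), (2,5)

α = atan 0.6 = 30.96°;  2α = 61.93°
n_0 = (-0.2211, -0.9753)
n_1 = (+0.7753, -0.6315)
n_2 = (+0.9837, +0.1798)
n_3 = (+0.3052, +0.9523)
n_4 = (-0.6034, +0.7974)
n_5 = (-1.0000, -0.0083)
  (0,1): δ = 116.39°  ·
  (0,2): δ = 66.87°  ·
  (0,3): δ = 5.00°  ✓
  (0,4): δ = 49.89°  ✓
  (0,5): δ = 103.25°  ·
  (1,2): δ = 130.48°  ·
  (1,3): δ = 68.61°  ·
  (1,4): δ = 13.72°  ✓
  (1,5): δ = 39.64°  ✓
  (2,3): δ = 118.13°  ·
  (2,4): δ = 63.24°  ·
  (2,5): δ = 9.88°  ✓
  (3,4): δ = 125.11°  ·
  (3,5): δ = 71.75°  ·
  (4,5): δ = 126.64°  ·
antipodal pairs: 5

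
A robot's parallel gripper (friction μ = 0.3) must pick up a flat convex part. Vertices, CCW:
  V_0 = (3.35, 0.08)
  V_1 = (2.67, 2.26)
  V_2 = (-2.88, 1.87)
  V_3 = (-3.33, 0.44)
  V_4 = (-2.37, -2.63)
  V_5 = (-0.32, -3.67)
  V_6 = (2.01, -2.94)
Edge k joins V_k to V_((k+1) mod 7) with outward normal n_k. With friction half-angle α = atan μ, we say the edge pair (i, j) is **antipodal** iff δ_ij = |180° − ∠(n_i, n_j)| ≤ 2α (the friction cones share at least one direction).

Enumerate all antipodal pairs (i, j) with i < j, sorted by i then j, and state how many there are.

α = atan 0.3 = 16.70°;  2α = 33.40°
n_0 = (+0.9546, +0.2978)
n_1 = (-0.0701, +0.9975)
n_2 = (-0.9539, +0.3002)
n_3 = (-0.9544, -0.2985)
n_4 = (-0.4524, -0.8918)
n_5 = (+0.2990, -0.9543)
n_6 = (+0.9141, -0.4056)
  (0,1): δ = 103.30°  ·
  (0,2): δ = 34.79°  ·
  (0,3): δ = 0.04°  ✓
  (0,4): δ = 45.78°  ·
  (0,5): δ = 90.07°  ·
  (0,6): δ = 138.75°  ·
  (1,2): δ = 111.49°  ·
  (1,3): δ = 76.65°  ·
  (1,4): δ = 30.92°  ✓
  (1,5): δ = 13.38°  ✓
  (1,6): δ = 62.05°  ·
  (2,3): δ = 145.17°  ·
  (2,4): δ = 99.43°  ·
  (2,5): δ = 55.14°  ·
  (2,6): δ = 6.46°  ✓
  (3,4): δ = 134.26°  ·
  (3,5): δ = 89.97°  ·
  (3,6): δ = 41.29°  ·
  (4,5): δ = 135.70°  ·
  (4,6): δ = 87.03°  ·
  (5,6): δ = 131.32°  ·
antipodal pairs: 4

count = 4; pairs: (0,3), (1,4), (1,5), (2,6)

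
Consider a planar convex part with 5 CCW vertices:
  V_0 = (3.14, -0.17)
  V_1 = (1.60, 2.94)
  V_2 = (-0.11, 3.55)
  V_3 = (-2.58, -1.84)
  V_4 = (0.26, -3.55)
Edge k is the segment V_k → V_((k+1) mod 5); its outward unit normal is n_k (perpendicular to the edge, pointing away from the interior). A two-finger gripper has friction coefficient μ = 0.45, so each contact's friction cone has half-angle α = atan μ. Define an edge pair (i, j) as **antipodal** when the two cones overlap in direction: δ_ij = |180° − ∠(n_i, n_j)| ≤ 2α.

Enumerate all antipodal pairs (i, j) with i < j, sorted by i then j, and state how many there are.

count = 3; pairs: (0,3), (1,3), (2,4)

α = atan 0.45 = 24.23°;  2α = 48.46°
n_0 = (+0.8961, +0.4438)
n_1 = (+0.3360, +0.9419)
n_2 = (-0.9091, +0.4166)
n_3 = (-0.5158, -0.8567)
n_4 = (+0.7612, -0.6486)
  (0,1): δ = 135.98°  ·
  (0,2): δ = 50.96°  ·
  (0,3): δ = 32.60°  ✓
  (0,4): δ = 113.22°  ·
  (1,2): δ = 94.99°  ·
  (1,3): δ = 11.42°  ✓
  (1,4): δ = 69.20°  ·
  (2,3): δ = 96.43°  ·
  (2,4): δ = 15.81°  ✓
  (3,4): δ = 99.38°  ·
antipodal pairs: 3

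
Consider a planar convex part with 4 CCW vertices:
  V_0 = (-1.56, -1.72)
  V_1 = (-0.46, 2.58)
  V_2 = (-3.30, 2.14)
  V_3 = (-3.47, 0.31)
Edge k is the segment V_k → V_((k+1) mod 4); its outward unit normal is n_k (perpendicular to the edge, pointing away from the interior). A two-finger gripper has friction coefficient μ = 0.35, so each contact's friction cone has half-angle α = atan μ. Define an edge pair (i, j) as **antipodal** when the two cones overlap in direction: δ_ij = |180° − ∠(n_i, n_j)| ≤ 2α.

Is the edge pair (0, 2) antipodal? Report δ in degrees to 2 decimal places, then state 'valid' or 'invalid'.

α = atan 0.35 = 19.29°;  2α = 38.58°
edge 0: e_0 = (+1.10, +4.30);  n_0 = (+0.9688, -0.2478)
edge 2: e_2 = (-0.17, -1.83);  n_2 = (-0.9957, +0.0925)
∠(n_0, n_2) = 170.96°
δ = |180° − 170.96°| = 9.04°
9.04° ≤ 2α = 38.58°  →  valid

δ = 9.04°, valid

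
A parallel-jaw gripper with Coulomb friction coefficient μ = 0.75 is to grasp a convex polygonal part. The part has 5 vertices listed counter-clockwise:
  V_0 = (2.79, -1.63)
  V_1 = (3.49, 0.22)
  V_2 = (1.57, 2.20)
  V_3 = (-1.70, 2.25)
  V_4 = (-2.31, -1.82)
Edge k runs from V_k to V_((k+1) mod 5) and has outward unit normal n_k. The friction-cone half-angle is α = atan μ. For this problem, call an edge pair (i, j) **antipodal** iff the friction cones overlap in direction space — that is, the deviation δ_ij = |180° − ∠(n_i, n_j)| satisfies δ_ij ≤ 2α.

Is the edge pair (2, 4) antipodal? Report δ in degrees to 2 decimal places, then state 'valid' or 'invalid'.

α = atan 0.75 = 36.87°;  2α = 73.74°
edge 2: e_2 = (-3.27, +0.05);  n_2 = (+0.0153, +0.9999)
edge 4: e_4 = (+5.10, +0.19);  n_4 = (+0.0372, -0.9993)
∠(n_2, n_4) = 176.99°
δ = |180° − 176.99°| = 3.01°
3.01° ≤ 2α = 73.74°  →  valid

δ = 3.01°, valid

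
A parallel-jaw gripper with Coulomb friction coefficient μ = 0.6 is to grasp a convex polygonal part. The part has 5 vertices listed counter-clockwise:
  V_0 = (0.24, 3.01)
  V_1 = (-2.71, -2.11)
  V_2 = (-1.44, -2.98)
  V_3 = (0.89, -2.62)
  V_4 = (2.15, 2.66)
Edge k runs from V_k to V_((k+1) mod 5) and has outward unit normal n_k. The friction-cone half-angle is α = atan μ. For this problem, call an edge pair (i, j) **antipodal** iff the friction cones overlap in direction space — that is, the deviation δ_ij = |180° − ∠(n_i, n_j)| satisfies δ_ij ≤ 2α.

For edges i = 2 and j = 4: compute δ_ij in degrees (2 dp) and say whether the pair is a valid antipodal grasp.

α = atan 0.6 = 30.96°;  2α = 61.93°
edge 2: e_2 = (+2.33, +0.36);  n_2 = (+0.1527, -0.9883)
edge 4: e_4 = (-1.91, +0.35);  n_4 = (+0.1802, +0.9836)
∠(n_2, n_4) = 160.83°
δ = |180° − 160.83°| = 19.17°
19.17° ≤ 2α = 61.93°  →  valid

δ = 19.17°, valid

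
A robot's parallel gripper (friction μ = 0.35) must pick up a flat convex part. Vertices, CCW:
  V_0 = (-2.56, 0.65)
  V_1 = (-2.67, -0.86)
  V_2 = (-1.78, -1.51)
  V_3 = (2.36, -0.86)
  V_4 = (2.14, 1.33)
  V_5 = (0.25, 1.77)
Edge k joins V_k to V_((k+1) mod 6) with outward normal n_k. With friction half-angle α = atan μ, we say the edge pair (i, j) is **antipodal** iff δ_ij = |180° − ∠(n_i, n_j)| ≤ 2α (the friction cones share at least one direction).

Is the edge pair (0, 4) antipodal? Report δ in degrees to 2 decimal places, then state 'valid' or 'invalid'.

δ = 81.06°, invalid

α = atan 0.35 = 19.29°;  2α = 38.58°
edge 0: e_0 = (-0.11, -1.51);  n_0 = (-0.9974, +0.0727)
edge 4: e_4 = (-1.89, +0.44);  n_4 = (+0.2267, +0.9740)
∠(n_0, n_4) = 98.94°
δ = |180° − 98.94°| = 81.06°
81.06° > 2α = 38.58°  →  invalid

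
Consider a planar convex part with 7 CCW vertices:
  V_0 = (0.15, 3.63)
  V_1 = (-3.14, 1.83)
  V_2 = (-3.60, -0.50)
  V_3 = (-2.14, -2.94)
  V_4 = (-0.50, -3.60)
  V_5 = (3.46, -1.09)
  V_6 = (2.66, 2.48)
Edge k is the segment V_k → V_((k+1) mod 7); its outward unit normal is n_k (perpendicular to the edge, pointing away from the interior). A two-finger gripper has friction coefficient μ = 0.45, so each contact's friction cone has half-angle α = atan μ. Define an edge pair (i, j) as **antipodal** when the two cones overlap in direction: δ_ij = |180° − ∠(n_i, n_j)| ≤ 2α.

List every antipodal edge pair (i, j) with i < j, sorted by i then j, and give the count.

count = 6; pairs: (0,4), (1,4), (1,5), (2,5), (2,6), (3,6)

α = atan 0.45 = 24.23°;  2α = 48.46°
n_0 = (-0.4800, +0.8773)
n_1 = (-0.9811, +0.1937)
n_2 = (-0.8581, -0.5135)
n_3 = (-0.3733, -0.9277)
n_4 = (+0.5354, -0.8446)
n_5 = (+0.9758, +0.2187)
n_6 = (+0.4165, +0.9091)
  (0,1): δ = 129.85°  ·
  (0,2): δ = 87.79°  ·
  (0,3): δ = 50.61°  ·
  (0,4): δ = 3.68°  ✓
  (0,5): δ = 73.95°  ·
  (0,6): δ = 126.70°  ·
  (1,2): δ = 137.94°  ·
  (1,3): δ = 100.75°  ·
  (1,4): δ = 46.46°  ✓
  (1,5): δ = 23.80°  ✓
  (1,6): δ = 76.55°  ·
  (2,3): δ = 142.82°  ·
  (2,4): δ = 88.53°  ·
  (2,5): δ = 18.26°  ✓
  (2,6): δ = 34.49°  ✓
  (3,4): δ = 125.71°  ·
  (3,5): δ = 55.45°  ·
  (3,6): δ = 2.69°  ✓
  (4,5): δ = 109.74°  ·
  (4,6): δ = 56.98°  ·
  (5,6): δ = 127.25°  ·
antipodal pairs: 6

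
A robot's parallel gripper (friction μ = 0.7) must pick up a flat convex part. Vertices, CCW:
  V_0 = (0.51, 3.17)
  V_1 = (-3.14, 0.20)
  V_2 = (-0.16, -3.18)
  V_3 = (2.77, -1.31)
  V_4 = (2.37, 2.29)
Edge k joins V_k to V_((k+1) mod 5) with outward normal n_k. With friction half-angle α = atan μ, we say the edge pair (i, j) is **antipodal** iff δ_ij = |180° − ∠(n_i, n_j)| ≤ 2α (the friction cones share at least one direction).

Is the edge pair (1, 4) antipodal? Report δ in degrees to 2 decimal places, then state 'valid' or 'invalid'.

α = atan 0.7 = 34.99°;  2α = 69.98°
edge 1: e_1 = (+2.98, -3.38);  n_1 = (-0.7501, -0.6613)
edge 4: e_4 = (-1.86, +0.88);  n_4 = (+0.4277, +0.9039)
∠(n_1, n_4) = 156.72°
δ = |180° − 156.72°| = 23.28°
23.28° ≤ 2α = 69.98°  →  valid

δ = 23.28°, valid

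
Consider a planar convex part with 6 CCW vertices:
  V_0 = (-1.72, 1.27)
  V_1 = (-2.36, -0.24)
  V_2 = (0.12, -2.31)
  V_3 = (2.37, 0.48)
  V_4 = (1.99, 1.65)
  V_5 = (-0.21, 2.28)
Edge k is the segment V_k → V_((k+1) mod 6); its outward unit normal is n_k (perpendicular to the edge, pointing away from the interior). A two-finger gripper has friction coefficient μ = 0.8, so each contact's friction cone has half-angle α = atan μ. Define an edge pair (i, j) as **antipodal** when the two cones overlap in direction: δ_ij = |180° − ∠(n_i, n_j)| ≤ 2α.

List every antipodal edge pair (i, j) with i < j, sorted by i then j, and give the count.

α = atan 0.8 = 38.66°;  2α = 77.32°
n_0 = (-0.9207, +0.3902)
n_1 = (-0.6408, -0.7677)
n_2 = (+0.7784, -0.6278)
n_3 = (+0.9511, +0.3089)
n_4 = (+0.2753, +0.9614)
n_5 = (-0.5560, +0.8312)
  (0,1): δ = 106.88°  ·
  (0,2): δ = 15.92°  ✓
  (0,3): δ = 40.96°  ✓
  (0,4): δ = 96.99°  ·
  (0,5): δ = 146.75°  ·
  (1,2): δ = 89.03°  ·
  (1,3): δ = 32.16°  ✓
  (1,4): δ = 23.87°  ✓
  (1,5): δ = 73.63°  ✓
  (2,3): δ = 123.12°  ·
  (2,4): δ = 67.10°  ✓
  (2,5): δ = 17.34°  ✓
  (3,4): δ = 123.97°  ·
  (3,5): δ = 74.22°  ✓
  (4,5): δ = 130.24°  ·
antipodal pairs: 8

count = 8; pairs: (0,2), (0,3), (1,3), (1,4), (1,5), (2,4), (2,5), (3,5)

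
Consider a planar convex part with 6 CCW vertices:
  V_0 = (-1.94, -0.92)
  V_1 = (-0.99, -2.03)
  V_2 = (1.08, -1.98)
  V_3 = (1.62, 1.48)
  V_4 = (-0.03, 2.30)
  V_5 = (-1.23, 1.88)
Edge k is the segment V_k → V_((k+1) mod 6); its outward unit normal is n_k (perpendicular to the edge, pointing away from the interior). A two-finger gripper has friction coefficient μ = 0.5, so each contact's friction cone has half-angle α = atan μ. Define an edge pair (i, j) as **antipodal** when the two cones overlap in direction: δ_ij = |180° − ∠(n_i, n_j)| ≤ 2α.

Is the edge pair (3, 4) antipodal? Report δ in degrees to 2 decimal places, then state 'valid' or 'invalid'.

α = atan 0.5 = 26.57°;  2α = 53.13°
edge 3: e_3 = (-1.65, +0.82);  n_3 = (+0.4450, +0.8955)
edge 4: e_4 = (-1.20, -0.42);  n_4 = (-0.3304, +0.9439)
∠(n_3, n_4) = 45.72°
δ = |180° − 45.72°| = 134.28°
134.28° > 2α = 53.13°  →  invalid

δ = 134.28°, invalid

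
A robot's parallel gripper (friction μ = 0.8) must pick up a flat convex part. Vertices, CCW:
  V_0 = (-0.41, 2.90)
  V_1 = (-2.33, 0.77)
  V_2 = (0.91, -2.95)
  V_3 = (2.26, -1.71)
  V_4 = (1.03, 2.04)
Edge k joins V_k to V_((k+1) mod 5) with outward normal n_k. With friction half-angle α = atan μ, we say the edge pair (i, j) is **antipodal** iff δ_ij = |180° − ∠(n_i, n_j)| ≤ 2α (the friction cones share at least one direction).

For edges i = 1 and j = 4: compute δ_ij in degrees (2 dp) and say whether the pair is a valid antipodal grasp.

α = atan 0.8 = 38.66°;  2α = 77.32°
edge 1: e_1 = (+3.24, -3.72);  n_1 = (-0.7541, -0.6568)
edge 4: e_4 = (-1.44, +0.86);  n_4 = (+0.5127, +0.8585)
∠(n_1, n_4) = 161.90°
δ = |180° − 161.90°| = 18.10°
18.10° ≤ 2α = 77.32°  →  valid

δ = 18.10°, valid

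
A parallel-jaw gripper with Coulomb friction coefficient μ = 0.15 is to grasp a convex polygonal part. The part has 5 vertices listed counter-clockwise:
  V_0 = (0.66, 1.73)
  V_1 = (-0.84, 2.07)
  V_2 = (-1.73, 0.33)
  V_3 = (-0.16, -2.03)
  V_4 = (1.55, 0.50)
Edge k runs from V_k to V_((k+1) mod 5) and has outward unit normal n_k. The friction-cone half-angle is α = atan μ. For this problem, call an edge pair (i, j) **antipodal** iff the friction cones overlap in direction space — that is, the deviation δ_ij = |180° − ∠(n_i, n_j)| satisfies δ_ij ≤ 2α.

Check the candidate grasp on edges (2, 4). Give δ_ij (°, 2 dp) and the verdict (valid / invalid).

α = atan 0.15 = 8.53°;  2α = 17.06°
edge 2: e_2 = (+1.57, -2.36);  n_2 = (-0.8326, -0.5539)
edge 4: e_4 = (-0.89, +1.23);  n_4 = (+0.8102, +0.5862)
∠(n_2, n_4) = 177.75°
δ = |180° − 177.75°| = 2.25°
2.25° ≤ 2α = 17.06°  →  valid

δ = 2.25°, valid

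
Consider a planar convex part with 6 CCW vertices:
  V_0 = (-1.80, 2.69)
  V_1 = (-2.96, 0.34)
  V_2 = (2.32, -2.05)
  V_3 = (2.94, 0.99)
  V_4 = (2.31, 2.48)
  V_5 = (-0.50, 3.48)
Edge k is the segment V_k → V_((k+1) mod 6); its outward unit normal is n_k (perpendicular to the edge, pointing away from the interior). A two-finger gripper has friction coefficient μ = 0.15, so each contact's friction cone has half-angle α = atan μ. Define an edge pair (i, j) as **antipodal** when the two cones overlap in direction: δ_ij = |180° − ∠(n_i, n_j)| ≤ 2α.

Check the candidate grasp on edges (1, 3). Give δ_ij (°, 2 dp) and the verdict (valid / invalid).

α = atan 0.15 = 8.53°;  2α = 17.06°
edge 1: e_1 = (+5.28, -2.39);  n_1 = (-0.4124, -0.9110)
edge 3: e_3 = (-0.63, +1.49);  n_3 = (+0.9211, +0.3894)
∠(n_1, n_3) = 137.27°
δ = |180° − 137.27°| = 42.73°
42.73° > 2α = 17.06°  →  invalid

δ = 42.73°, invalid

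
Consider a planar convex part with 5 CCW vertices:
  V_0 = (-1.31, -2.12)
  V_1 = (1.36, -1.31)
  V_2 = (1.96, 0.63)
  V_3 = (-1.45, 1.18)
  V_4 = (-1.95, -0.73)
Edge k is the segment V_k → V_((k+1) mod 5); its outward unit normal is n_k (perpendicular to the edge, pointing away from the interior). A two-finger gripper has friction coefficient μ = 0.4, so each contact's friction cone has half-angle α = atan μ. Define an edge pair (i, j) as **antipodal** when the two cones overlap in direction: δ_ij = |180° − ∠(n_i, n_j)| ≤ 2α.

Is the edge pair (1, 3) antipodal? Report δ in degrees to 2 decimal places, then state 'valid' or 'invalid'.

α = atan 0.4 = 21.80°;  2α = 43.60°
edge 1: e_1 = (+0.60, +1.94);  n_1 = (+0.9554, -0.2955)
edge 3: e_3 = (-0.50, -1.91);  n_3 = (-0.9674, +0.2532)
∠(n_1, n_3) = 177.48°
δ = |180° − 177.48°| = 2.52°
2.52° ≤ 2α = 43.60°  →  valid

δ = 2.52°, valid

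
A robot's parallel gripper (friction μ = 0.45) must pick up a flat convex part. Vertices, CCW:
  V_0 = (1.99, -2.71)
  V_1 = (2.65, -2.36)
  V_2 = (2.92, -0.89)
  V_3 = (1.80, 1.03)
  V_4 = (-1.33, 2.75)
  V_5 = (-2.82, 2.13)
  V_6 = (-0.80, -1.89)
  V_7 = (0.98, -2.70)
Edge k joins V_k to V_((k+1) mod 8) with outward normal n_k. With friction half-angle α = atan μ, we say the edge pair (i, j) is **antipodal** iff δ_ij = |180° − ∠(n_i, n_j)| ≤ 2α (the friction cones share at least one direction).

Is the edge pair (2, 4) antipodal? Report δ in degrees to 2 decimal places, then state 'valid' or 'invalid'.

δ = 97.66°, invalid

α = atan 0.45 = 24.23°;  2α = 48.46°
edge 2: e_2 = (-1.12, +1.92);  n_2 = (+0.8638, +0.5039)
edge 4: e_4 = (-1.49, -0.62);  n_4 = (-0.3842, +0.9233)
∠(n_2, n_4) = 82.34°
δ = |180° − 82.34°| = 97.66°
97.66° > 2α = 48.46°  →  invalid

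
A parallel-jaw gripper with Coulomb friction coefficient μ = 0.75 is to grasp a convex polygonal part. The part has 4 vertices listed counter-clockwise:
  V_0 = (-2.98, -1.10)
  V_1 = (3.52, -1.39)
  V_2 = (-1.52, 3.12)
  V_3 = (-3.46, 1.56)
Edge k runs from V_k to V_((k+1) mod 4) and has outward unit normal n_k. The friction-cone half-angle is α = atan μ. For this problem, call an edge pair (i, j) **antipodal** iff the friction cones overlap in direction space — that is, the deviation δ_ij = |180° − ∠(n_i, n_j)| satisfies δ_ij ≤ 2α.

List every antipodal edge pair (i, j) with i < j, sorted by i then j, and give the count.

α = atan 0.75 = 36.87°;  2α = 73.74°
n_0 = (-0.0446, -0.9990)
n_1 = (+0.6668, +0.7452)
n_2 = (-0.6267, +0.7793)
n_3 = (-0.9841, -0.1776)
  (0,1): δ = 39.27°  ✓
  (0,2): δ = 41.36°  ✓
  (0,3): δ = 102.78°  ·
  (1,2): δ = 99.37°  ·
  (1,3): δ = 37.95°  ✓
  (2,3): δ = 118.57°  ·
antipodal pairs: 3

count = 3; pairs: (0,1), (0,2), (1,3)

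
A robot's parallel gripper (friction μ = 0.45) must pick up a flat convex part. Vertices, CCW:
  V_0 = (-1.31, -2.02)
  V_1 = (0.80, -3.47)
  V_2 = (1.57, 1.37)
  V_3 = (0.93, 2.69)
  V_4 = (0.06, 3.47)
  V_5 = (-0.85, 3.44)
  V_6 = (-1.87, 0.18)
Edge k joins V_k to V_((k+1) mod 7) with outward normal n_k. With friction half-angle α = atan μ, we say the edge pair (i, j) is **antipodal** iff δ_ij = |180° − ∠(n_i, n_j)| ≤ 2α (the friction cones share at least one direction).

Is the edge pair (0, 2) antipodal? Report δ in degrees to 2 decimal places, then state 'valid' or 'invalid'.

α = atan 0.45 = 24.23°;  2α = 48.46°
edge 0: e_0 = (+2.11, -1.45);  n_0 = (-0.5664, -0.8242)
edge 2: e_2 = (-0.64, +1.32);  n_2 = (+0.8998, +0.4363)
∠(n_0, n_2) = 150.36°
δ = |180° − 150.36°| = 29.64°
29.64° ≤ 2α = 48.46°  →  valid

δ = 29.64°, valid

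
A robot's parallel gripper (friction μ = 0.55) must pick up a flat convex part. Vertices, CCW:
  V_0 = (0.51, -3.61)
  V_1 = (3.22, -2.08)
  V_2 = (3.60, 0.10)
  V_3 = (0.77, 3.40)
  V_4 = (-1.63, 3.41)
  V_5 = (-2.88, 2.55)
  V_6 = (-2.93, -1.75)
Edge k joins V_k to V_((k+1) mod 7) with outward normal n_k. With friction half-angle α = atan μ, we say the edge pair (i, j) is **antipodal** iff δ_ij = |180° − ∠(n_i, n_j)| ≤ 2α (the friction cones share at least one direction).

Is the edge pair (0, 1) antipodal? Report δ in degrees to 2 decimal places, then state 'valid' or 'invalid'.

δ = 129.34°, invalid

α = atan 0.55 = 28.81°;  2α = 57.62°
edge 0: e_0 = (+2.71, +1.53);  n_0 = (+0.4916, -0.8708)
edge 1: e_1 = (+0.38, +2.18);  n_1 = (+0.9851, -0.1717)
∠(n_0, n_1) = 50.66°
δ = |180° − 50.66°| = 129.34°
129.34° > 2α = 57.62°  →  invalid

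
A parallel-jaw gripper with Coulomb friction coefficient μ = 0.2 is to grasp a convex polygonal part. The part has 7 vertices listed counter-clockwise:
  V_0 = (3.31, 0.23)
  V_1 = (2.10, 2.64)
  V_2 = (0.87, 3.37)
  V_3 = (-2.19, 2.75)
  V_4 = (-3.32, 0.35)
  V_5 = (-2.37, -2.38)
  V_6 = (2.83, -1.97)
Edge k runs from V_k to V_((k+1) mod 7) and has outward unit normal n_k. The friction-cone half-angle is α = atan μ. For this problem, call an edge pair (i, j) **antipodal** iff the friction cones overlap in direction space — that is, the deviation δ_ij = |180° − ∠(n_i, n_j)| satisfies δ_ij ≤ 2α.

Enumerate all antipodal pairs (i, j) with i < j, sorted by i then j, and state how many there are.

α = atan 0.2 = 11.31°;  2α = 22.62°
n_0 = (+0.8937, +0.4487)
n_1 = (+0.5104, +0.8600)
n_2 = (-0.1986, +0.9801)
n_3 = (-0.9047, +0.4260)
n_4 = (-0.9445, -0.3287)
n_5 = (+0.0786, -0.9969)
n_6 = (+0.9770, -0.2132)
  (0,1): δ = 147.35°  ·
  (0,2): δ = 105.21°  ·
  (0,3): δ = 51.87°  ·
  (0,4): δ = 7.47°  ✓
  (0,5): δ = 67.85°  ·
  (0,6): δ = 141.03°  ·
  (1,2): δ = 137.86°  ·
  (1,3): δ = 84.52°  ·
  (1,4): δ = 40.12°  ·
  (1,5): δ = 35.20°  ·
  (1,6): δ = 108.38°  ·
  (2,3): δ = 126.67°  ·
  (2,4): δ = 82.27°  ·
  (2,5): δ = 6.95°  ✓
  (2,6): δ = 66.24°  ·
  (3,4): δ = 135.60°  ·
  (3,5): δ = 60.28°  ·
  (3,6): δ = 12.90°  ✓
  (4,5): δ = 104.68°  ·
  (4,6): δ = 31.50°  ·
  (5,6): δ = 106.82°  ·
antipodal pairs: 3

count = 3; pairs: (0,4), (2,5), (3,6)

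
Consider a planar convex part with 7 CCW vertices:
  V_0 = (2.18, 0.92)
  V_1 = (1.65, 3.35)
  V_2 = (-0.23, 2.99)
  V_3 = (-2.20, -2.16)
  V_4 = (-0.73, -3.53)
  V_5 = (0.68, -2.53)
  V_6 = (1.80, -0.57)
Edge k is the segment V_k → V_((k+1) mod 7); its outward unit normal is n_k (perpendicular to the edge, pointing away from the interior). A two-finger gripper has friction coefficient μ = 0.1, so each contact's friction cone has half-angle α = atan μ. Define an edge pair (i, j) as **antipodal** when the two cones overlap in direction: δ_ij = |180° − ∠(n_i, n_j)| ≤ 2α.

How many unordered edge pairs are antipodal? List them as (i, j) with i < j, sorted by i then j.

α = atan 0.1 = 5.71°;  2α = 11.42°
n_0 = (+0.9770, +0.2131)
n_1 = (-0.1881, +0.9822)
n_2 = (-0.9340, +0.3573)
n_3 = (-0.6818, -0.7316)
n_4 = (+0.5785, -0.8157)
n_5 = (+0.8682, -0.4961)
n_6 = (+0.9690, -0.2471)
  (0,1): δ = 91.46°  ·
  (0,2): δ = 33.24°  ·
  (0,3): δ = 34.71°  ·
  (0,4): δ = 113.04°  ·
  (0,5): δ = 137.95°  ·
  (0,6): δ = 153.39°  ·
  (1,2): δ = 121.77°  ·
  (1,3): δ = 53.82°  ·
  (1,4): δ = 24.50°  ·
  (1,5): δ = 49.41°  ·
  (1,6): δ = 64.85°  ·
  (2,3): δ = 112.05°  ·
  (2,4): δ = 33.72°  ·
  (2,5): δ = 8.81°  ✓
  (2,6): δ = 6.63°  ✓
  (3,4): δ = 101.67°  ·
  (3,5): δ = 76.76°  ·
  (3,6): δ = 61.32°  ·
  (4,5): δ = 155.09°  ·
  (4,6): δ = 139.65°  ·
  (5,6): δ = 164.56°  ·
antipodal pairs: 2

count = 2; pairs: (2,5), (2,6)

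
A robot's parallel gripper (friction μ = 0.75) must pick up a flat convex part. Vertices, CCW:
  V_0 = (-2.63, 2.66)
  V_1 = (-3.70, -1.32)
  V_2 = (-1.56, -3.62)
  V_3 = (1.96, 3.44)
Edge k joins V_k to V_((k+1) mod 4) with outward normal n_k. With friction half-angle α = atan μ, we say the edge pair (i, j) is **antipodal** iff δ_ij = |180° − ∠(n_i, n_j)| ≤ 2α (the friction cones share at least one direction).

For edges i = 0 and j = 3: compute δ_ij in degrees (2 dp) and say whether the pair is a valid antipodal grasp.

δ = 114.69°, invalid

α = atan 0.75 = 36.87°;  2α = 73.74°
edge 0: e_0 = (-1.07, -3.98);  n_0 = (-0.9657, +0.2596)
edge 3: e_3 = (-4.59, -0.78);  n_3 = (-0.1675, +0.9859)
∠(n_0, n_3) = 65.31°
δ = |180° − 65.31°| = 114.69°
114.69° > 2α = 73.74°  →  invalid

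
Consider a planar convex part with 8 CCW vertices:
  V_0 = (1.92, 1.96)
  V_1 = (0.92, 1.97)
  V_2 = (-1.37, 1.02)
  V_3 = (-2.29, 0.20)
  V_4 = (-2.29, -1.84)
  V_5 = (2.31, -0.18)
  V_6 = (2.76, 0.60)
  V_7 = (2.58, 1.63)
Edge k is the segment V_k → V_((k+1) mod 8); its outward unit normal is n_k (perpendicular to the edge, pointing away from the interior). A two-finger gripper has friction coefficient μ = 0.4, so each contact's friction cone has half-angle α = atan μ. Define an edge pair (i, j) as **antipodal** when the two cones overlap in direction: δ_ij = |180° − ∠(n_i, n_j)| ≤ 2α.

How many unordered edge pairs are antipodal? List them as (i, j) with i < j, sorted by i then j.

α = atan 0.4 = 21.80°;  2α = 43.60°
n_0 = (+0.0100, +1.0000)
n_1 = (-0.3832, +0.9237)
n_2 = (-0.6654, +0.7465)
n_3 = (-1.0000, -0.0000)
n_4 = (+0.3394, -0.9406)
n_5 = (+0.8662, -0.4997)
n_6 = (+0.9851, +0.1721)
n_7 = (+0.4472, +0.8944)
  (0,1): δ = 156.90°  ·
  (0,2): δ = 137.72°  ·
  (0,3): δ = 89.43°  ·
  (0,4): δ = 20.42°  ✓
  (0,5): δ = 60.59°  ·
  (0,6): δ = 100.49°  ·
  (0,7): δ = 154.01°  ·
  (1,2): δ = 160.82°  ·
  (1,3): δ = 112.53°  ·
  (1,4): δ = 2.69°  ✓
  (1,5): δ = 37.49°  ✓
  (1,6): δ = 77.38°  ·
  (1,7): δ = 130.90°  ·
  (2,3): δ = 131.71°  ·
  (2,4): δ = 21.87°  ✓
  (2,5): δ = 18.31°  ✓
  (2,6): δ = 58.20°  ·
  (2,7): δ = 111.72°  ·
  (3,4): δ = 70.16°  ·
  (3,5): δ = 29.98°  ✓
  (3,6): δ = 9.91°  ✓
  (3,7): δ = 63.43°  ·
  (4,5): δ = 139.82°  ·
  (4,6): δ = 99.93°  ·
  (4,7): δ = 46.41°  ·
  (5,6): δ = 140.11°  ·
  (5,7): δ = 86.58°  ·
  (6,7): δ = 126.48°  ·
antipodal pairs: 7

count = 7; pairs: (0,4), (1,4), (1,5), (2,4), (2,5), (3,5), (3,6)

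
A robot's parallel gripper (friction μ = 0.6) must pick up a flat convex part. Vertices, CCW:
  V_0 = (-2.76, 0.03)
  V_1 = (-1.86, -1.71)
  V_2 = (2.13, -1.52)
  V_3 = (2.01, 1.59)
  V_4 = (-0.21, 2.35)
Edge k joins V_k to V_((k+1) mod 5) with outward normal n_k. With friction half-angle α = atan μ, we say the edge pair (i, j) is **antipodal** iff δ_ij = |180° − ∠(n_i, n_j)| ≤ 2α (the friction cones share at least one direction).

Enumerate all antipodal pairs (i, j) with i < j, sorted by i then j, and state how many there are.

α = atan 0.6 = 30.96°;  2α = 61.93°
n_0 = (-0.8882, -0.4594)
n_1 = (+0.0476, -0.9989)
n_2 = (+0.9993, +0.0386)
n_3 = (+0.3239, +0.9461)
n_4 = (-0.6730, +0.7397)
  (0,1): δ = 114.62°  ·
  (0,2): δ = 25.14°  ✓
  (0,3): δ = 43.75°  ✓
  (0,4): δ = 104.95°  ·
  (1,2): δ = 90.52°  ·
  (1,3): δ = 21.62°  ✓
  (1,4): δ = 39.57°  ✓
  (2,3): δ = 111.11°  ·
  (2,4): δ = 49.91°  ✓
  (3,4): δ = 118.81°  ·
antipodal pairs: 5

count = 5; pairs: (0,2), (0,3), (1,3), (1,4), (2,4)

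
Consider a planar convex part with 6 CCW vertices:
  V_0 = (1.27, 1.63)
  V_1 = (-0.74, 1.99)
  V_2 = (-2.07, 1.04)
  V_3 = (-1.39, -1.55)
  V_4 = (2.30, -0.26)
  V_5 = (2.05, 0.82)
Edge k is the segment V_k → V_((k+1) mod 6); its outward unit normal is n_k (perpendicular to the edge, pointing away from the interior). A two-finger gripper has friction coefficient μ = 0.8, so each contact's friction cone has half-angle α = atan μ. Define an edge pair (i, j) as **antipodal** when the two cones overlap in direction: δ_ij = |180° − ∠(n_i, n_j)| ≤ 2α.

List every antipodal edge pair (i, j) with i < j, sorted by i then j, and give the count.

count = 7; pairs: (0,2), (0,3), (1,3), (1,4), (2,4), (2,5), (3,5)

α = atan 0.8 = 38.66°;  2α = 77.32°
n_0 = (+0.1763, +0.9843)
n_1 = (-0.5812, +0.8137)
n_2 = (-0.9672, -0.2539)
n_3 = (+0.3300, -0.9440)
n_4 = (+0.9742, +0.2255)
n_5 = (+0.7203, +0.6936)
  (0,1): δ = 134.31°  ·
  (0,2): δ = 65.13°  ✓
  (0,3): δ = 29.42°  ✓
  (0,4): δ = 113.19°  ·
  (0,5): δ = 144.07°  ·
  (1,2): δ = 110.83°  ·
  (1,3): δ = 16.27°  ✓
  (1,4): δ = 67.50°  ✓
  (1,5): δ = 98.38°  ·
  (2,3): δ = 85.44°  ·
  (2,4): δ = 1.68°  ✓
  (2,5): δ = 29.21°  ✓
  (3,4): δ = 96.24°  ·
  (3,5): δ = 65.35°  ✓
  (4,5): δ = 149.11°  ·
antipodal pairs: 7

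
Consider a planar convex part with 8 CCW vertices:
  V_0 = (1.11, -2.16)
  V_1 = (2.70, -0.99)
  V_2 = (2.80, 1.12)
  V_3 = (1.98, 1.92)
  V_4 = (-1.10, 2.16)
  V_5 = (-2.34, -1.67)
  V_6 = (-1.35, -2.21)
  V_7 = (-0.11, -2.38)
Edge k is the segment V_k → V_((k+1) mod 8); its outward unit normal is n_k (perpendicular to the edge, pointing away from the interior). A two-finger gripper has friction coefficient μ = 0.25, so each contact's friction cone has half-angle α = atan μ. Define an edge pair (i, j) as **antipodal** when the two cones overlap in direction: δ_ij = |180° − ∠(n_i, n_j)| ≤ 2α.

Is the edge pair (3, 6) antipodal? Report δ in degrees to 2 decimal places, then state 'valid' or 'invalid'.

δ = 3.35°, valid

α = atan 0.25 = 14.04°;  2α = 28.07°
edge 3: e_3 = (-3.08, +0.24);  n_3 = (+0.0777, +0.9970)
edge 6: e_6 = (+1.24, -0.17);  n_6 = (-0.1358, -0.9907)
∠(n_3, n_6) = 176.65°
δ = |180° − 176.65°| = 3.35°
3.35° ≤ 2α = 28.07°  →  valid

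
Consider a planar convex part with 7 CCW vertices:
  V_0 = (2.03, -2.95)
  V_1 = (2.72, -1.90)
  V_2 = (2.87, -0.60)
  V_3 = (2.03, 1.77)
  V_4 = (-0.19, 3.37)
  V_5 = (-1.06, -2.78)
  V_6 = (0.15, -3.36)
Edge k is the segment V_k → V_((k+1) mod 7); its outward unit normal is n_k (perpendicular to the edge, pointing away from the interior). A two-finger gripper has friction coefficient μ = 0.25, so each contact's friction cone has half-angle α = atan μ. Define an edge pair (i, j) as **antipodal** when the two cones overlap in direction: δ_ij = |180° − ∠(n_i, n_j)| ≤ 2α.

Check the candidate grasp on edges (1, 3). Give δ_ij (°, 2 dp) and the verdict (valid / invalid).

α = atan 0.25 = 14.04°;  2α = 28.07°
edge 1: e_1 = (+0.15, +1.30);  n_1 = (+0.9934, -0.1146)
edge 3: e_3 = (-2.22, +1.60);  n_3 = (+0.5847, +0.8113)
∠(n_1, n_3) = 60.80°
δ = |180° − 60.80°| = 119.20°
119.20° > 2α = 28.07°  →  invalid

δ = 119.20°, invalid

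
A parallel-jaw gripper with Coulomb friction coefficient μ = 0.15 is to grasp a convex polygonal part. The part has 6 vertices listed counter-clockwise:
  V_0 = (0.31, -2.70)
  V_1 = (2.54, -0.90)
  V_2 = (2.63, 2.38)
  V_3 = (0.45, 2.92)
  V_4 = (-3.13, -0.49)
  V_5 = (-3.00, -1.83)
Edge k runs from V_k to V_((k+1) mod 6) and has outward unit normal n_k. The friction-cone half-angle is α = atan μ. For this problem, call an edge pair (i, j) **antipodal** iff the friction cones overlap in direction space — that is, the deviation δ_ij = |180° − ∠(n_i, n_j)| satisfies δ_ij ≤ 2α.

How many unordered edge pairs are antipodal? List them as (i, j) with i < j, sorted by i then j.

count = 3; pairs: (0,3), (1,4), (2,5)

α = atan 0.15 = 8.53°;  2α = 17.06°
n_0 = (+0.6281, -0.7781)
n_1 = (+0.9996, -0.0274)
n_2 = (+0.2404, +0.9707)
n_3 = (-0.6897, +0.7241)
n_4 = (-0.9953, -0.0966)
n_5 = (-0.2542, -0.9672)
  (0,1): δ = 130.48°  ·
  (0,2): δ = 52.82°  ·
  (0,3): δ = 4.70°  ✓
  (0,4): δ = 56.63°  ·
  (0,5): δ = 126.36°  ·
  (1,2): δ = 102.34°  ·
  (1,3): δ = 44.82°  ·
  (1,4): δ = 7.11°  ✓
  (1,5): δ = 76.85°  ·
  (2,3): δ = 122.48°  ·
  (2,4): δ = 70.55°  ·
  (2,5): δ = 0.81°  ✓
  (3,4): δ = 128.07°  ·
  (3,5): δ = 58.33°  ·
  (4,5): δ = 110.27°  ·
antipodal pairs: 3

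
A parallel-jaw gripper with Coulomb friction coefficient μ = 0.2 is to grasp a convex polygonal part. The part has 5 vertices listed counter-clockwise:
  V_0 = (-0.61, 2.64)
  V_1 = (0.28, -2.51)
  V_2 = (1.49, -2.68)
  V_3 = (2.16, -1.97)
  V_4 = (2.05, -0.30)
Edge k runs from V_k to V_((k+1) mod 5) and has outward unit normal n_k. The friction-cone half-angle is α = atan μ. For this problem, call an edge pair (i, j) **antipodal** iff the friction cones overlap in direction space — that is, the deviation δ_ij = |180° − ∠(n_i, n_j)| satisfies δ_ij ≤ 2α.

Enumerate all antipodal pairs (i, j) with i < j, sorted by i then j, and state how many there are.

count = 1; pairs: (0,3)

α = atan 0.2 = 11.31°;  2α = 22.62°
n_0 = (-0.9854, -0.1703)
n_1 = (-0.1391, -0.9903)
n_2 = (+0.7273, -0.6863)
n_3 = (+0.9978, +0.0657)
n_4 = (+0.7415, +0.6709)
  (0,1): δ = 107.80°  ·
  (0,2): δ = 53.14°  ·
  (0,3): δ = 6.04°  ✓
  (0,4): δ = 32.33°  ·
  (1,2): δ = 125.34°  ·
  (1,3): δ = 78.23°  ·
  (1,4): δ = 39.86°  ·
  (2,3): δ = 132.89°  ·
  (2,4): δ = 94.52°  ·
  (3,4): δ = 141.63°  ·
antipodal pairs: 1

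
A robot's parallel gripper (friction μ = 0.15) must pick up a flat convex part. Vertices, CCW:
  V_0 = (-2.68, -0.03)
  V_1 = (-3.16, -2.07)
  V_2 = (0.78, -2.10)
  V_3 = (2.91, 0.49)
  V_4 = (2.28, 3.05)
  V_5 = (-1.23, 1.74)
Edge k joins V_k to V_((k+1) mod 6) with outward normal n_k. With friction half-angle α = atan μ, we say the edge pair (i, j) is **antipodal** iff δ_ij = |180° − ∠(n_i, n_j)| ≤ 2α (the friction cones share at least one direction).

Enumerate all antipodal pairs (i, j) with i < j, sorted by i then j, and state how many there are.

count = 1; pairs: (2,5)

α = atan 0.15 = 8.53°;  2α = 17.06°
n_0 = (-0.9734, +0.2290)
n_1 = (-0.0076, -1.0000)
n_2 = (+0.7724, -0.6352)
n_3 = (+0.9710, +0.2390)
n_4 = (-0.3497, +0.9369)
n_5 = (-0.7736, +0.6337)
  (0,1): δ = 77.20°  ·
  (0,2): δ = 26.19°  ·
  (0,3): δ = 27.07°  ·
  (0,4): δ = 123.71°  ·
  (0,5): δ = 153.92°  ·
  (1,2): δ = 129.00°  ·
  (1,3): δ = 75.74°  ·
  (1,4): δ = 20.90°  ·
  (1,5): δ = 51.11°  ·
  (2,3): δ = 126.74°  ·
  (2,4): δ = 30.10°  ·
  (2,5): δ = 0.11°  ✓
  (3,4): δ = 83.36°  ·
  (3,5): δ = 53.15°  ·
  (4,5): δ = 149.79°  ·
antipodal pairs: 1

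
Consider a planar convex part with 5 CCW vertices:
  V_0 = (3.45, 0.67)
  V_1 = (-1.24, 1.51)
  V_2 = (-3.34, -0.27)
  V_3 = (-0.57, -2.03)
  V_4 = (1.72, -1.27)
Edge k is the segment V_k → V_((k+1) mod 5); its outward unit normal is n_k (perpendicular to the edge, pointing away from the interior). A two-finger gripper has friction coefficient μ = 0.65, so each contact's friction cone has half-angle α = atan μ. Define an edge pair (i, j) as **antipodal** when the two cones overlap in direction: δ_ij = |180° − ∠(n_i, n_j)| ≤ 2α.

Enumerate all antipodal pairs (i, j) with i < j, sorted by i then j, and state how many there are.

α = atan 0.65 = 33.02°;  2α = 66.05°
n_0 = (+0.1763, +0.9843)
n_1 = (-0.6466, +0.7628)
n_2 = (-0.5363, -0.8440)
n_3 = (+0.3150, -0.9491)
n_4 = (+0.7463, -0.6656)
  (0,1): δ = 129.56°  ·
  (0,2): δ = 22.28°  ✓
  (0,3): δ = 28.51°  ✓
  (0,4): δ = 58.43°  ✓
  (1,2): δ = 72.72°  ·
  (1,3): δ = 21.93°  ✓
  (1,4): δ = 7.99°  ✓
  (2,3): δ = 129.21°  ·
  (2,4): δ = 99.29°  ·
  (3,4): δ = 150.08°  ·
antipodal pairs: 5

count = 5; pairs: (0,2), (0,3), (0,4), (1,3), (1,4)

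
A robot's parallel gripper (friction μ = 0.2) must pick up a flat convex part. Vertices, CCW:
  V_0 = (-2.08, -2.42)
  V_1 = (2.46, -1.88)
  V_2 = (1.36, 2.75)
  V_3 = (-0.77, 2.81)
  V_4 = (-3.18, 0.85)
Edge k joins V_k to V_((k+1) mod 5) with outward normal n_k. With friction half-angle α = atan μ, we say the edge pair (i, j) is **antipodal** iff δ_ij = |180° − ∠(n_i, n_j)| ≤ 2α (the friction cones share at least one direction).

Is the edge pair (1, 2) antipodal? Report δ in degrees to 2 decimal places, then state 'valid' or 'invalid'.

α = atan 0.2 = 11.31°;  2α = 22.62°
edge 1: e_1 = (-1.10, +4.63);  n_1 = (+0.9729, +0.2311)
edge 2: e_2 = (-2.13, +0.06);  n_2 = (+0.0282, +0.9996)
∠(n_1, n_2) = 75.02°
δ = |180° − 75.02°| = 104.98°
104.98° > 2α = 22.62°  →  invalid

δ = 104.98°, invalid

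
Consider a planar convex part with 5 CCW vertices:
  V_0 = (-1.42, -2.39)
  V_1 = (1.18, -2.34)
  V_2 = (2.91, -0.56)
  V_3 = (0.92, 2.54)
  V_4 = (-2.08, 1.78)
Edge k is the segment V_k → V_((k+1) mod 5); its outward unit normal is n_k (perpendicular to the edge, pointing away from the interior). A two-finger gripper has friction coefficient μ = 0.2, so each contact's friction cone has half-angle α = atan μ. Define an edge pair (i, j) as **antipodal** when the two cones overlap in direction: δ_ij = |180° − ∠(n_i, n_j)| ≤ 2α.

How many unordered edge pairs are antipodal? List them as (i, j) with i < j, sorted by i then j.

count = 1; pairs: (0,3)

α = atan 0.2 = 11.31°;  2α = 22.62°
n_0 = (+0.0192, -0.9998)
n_1 = (+0.7171, -0.6970)
n_2 = (+0.8415, +0.5402)
n_3 = (-0.2456, +0.9694)
n_4 = (-0.9877, -0.1563)
  (0,1): δ = 135.29°  ·
  (0,2): δ = 58.40°  ·
  (0,3): δ = 13.11°  ✓
  (0,4): δ = 97.89°  ·
  (1,2): δ = 103.12°  ·
  (1,3): δ = 31.60°  ·
  (1,4): δ = 53.18°  ·
  (2,3): δ = 108.48°  ·
  (2,4): δ = 23.70°  ·
  (3,4): δ = 95.22°  ·
antipodal pairs: 1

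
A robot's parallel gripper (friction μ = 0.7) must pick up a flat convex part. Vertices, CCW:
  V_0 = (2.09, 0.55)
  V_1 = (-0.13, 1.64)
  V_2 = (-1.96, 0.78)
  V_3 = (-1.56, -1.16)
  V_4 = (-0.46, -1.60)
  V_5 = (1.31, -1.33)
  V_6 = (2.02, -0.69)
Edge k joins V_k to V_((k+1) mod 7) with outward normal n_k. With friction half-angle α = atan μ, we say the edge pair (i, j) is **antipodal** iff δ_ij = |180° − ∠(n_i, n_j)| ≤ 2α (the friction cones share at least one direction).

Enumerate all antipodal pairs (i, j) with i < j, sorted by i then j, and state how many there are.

count = 10; pairs: (0,2), (0,3), (0,4), (0,5), (1,3), (1,4), (1,5), (1,6), (2,5), (2,6)

α = atan 0.7 = 34.99°;  2α = 69.98°
n_0 = (+0.4407, +0.8976)
n_1 = (-0.4253, +0.9050)
n_2 = (-0.9794, -0.2019)
n_3 = (-0.3714, -0.9285)
n_4 = (+0.1508, -0.9886)
n_5 = (+0.6695, -0.7428)
n_6 = (+0.9984, -0.0564)
  (0,1): δ = 128.68°  ·
  (0,2): δ = 52.20°  ✓
  (0,3): δ = 4.35°  ✓
  (0,4): δ = 34.82°  ✓
  (0,5): δ = 68.18°  ✓
  (0,6): δ = 112.92°  ·
  (1,2): δ = 103.52°  ·
  (1,3): δ = 46.97°  ✓
  (1,4): δ = 16.50°  ✓
  (1,5): δ = 16.86°  ✓
  (1,6): δ = 61.60°  ✓
  (2,3): δ = 123.45°  ·
  (2,4): δ = 92.98°  ·
  (2,5): δ = 59.62°  ✓
  (2,6): δ = 14.88°  ✓
  (3,4): δ = 149.53°  ·
  (3,5): δ = 116.17°  ·
  (3,6): δ = 71.43°  ·
  (4,5): δ = 146.64°  ·
  (4,6): δ = 101.90°  ·
  (5,6): δ = 135.26°  ·
antipodal pairs: 10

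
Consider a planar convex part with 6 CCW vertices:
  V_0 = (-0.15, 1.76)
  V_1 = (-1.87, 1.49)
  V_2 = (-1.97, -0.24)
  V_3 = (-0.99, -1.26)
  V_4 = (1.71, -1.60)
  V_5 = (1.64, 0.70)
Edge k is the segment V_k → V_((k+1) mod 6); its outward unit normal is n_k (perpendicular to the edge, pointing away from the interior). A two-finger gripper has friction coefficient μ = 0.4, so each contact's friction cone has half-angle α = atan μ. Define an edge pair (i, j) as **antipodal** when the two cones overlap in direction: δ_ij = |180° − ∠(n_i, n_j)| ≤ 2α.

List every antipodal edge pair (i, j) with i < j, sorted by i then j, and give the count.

count = 5; pairs: (0,3), (1,4), (2,4), (2,5), (3,5)

α = atan 0.4 = 21.80°;  2α = 43.60°
n_0 = (-0.1551, +0.9879)
n_1 = (-0.9983, +0.0577)
n_2 = (-0.7211, -0.6928)
n_3 = (-0.1249, -0.9922)
n_4 = (+0.9995, +0.0304)
n_5 = (+0.5095, +0.8604)
  (0,1): δ = 102.23°  ·
  (0,2): δ = 55.07°  ·
  (0,3): δ = 16.10°  ✓
  (0,4): δ = 82.82°  ·
  (0,5): δ = 140.45°  ·
  (1,2): δ = 132.84°  ·
  (1,3): δ = 93.87°  ·
  (1,4): δ = 5.05°  ✓
  (1,5): δ = 62.68°  ·
  (2,3): δ = 141.03°  ·
  (2,4): δ = 42.11°  ✓
  (2,5): δ = 15.51°  ✓
  (3,4): δ = 81.08°  ·
  (3,5): δ = 23.46°  ✓
  (4,5): δ = 122.38°  ·
antipodal pairs: 5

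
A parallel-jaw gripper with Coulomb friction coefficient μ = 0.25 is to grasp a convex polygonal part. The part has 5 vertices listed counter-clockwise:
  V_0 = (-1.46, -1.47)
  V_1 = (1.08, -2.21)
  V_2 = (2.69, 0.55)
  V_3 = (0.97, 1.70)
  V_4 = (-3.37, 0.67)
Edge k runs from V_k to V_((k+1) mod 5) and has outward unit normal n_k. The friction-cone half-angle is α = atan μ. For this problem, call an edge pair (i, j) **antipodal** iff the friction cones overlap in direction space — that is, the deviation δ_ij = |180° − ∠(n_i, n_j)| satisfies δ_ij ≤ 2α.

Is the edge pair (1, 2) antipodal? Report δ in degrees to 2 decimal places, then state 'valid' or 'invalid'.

α = atan 0.25 = 14.04°;  2α = 28.07°
edge 1: e_1 = (+1.61, +2.76);  n_1 = (+0.8638, -0.5039)
edge 2: e_2 = (-1.72, +1.15);  n_2 = (+0.5558, +0.8313)
∠(n_1, n_2) = 86.49°
δ = |180° − 86.49°| = 93.51°
93.51° > 2α = 28.07°  →  invalid

δ = 93.51°, invalid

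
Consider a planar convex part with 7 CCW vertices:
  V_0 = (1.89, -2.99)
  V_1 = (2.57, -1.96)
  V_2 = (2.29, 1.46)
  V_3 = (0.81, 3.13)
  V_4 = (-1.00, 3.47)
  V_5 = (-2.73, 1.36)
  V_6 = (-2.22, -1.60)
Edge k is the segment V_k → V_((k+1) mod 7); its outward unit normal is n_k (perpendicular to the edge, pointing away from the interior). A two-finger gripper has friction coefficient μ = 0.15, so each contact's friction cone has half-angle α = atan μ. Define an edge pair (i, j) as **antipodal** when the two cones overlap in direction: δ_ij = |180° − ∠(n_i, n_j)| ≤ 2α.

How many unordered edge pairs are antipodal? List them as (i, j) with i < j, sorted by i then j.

count = 3; pairs: (0,4), (1,5), (3,6)

α = atan 0.15 = 8.53°;  2α = 17.06°
n_0 = (+0.8345, -0.5510)
n_1 = (+0.9967, +0.0816)
n_2 = (+0.7484, +0.6633)
n_3 = (+0.1846, +0.9828)
n_4 = (-0.7733, +0.6340)
n_5 = (-0.9855, -0.1698)
n_6 = (-0.3204, -0.9473)
  (0,1): δ = 141.89°  ·
  (0,2): δ = 105.02°  ·
  (0,3): δ = 67.21°  ·
  (0,4): δ = 5.92°  ✓
  (0,5): δ = 43.21°  ·
  (0,6): δ = 104.75°  ·
  (1,2): δ = 143.13°  ·
  (1,3): δ = 105.32°  ·
  (1,4): δ = 44.03°  ·
  (1,5): δ = 5.10°  ✓
  (1,6): δ = 66.63°  ·
  (2,3): δ = 142.19°  ·
  (2,4): δ = 80.90°  ·
  (2,5): δ = 31.77°  ·
  (2,6): δ = 29.77°  ·
  (3,4): δ = 118.71°  ·
  (3,5): δ = 69.59°  ·
  (3,6): δ = 8.05°  ✓
  (4,5): δ = 130.88°  ·
  (4,6): δ = 69.34°  ·
  (5,6): δ = 118.46°  ·
antipodal pairs: 3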